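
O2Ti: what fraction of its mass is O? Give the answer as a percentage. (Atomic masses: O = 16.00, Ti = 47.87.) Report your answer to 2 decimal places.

40.07%

Molar mass = 2(16.00) + 1(47.87) = 79.870 g/mol
Mass of O per mole = 2 × 16.00 = 32.000 g
% O = 32.000 / 79.870 × 100 = 40.07%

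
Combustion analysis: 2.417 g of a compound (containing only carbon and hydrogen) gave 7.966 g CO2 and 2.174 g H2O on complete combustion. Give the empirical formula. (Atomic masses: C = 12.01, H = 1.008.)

mol C = 7.966 / 44.01 = 0.1810; mass C = 0.1810 × 12.01 = 2.174 g
mol H = 2 × (2.174 / 18.02) = 0.2413; mass H = 0.2413 × 1.008 = 0.2432 g
Divide by the smallest (0.181 mol C): C 1.000, H 1.333
Scaling by 3: C 3.00, H 4.00 → C3H4

C3H4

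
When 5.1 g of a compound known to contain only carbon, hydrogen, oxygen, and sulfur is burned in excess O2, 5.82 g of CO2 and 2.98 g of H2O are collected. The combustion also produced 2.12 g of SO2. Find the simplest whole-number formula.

mol C = 5.82 / 44.01 = 0.1322; mass C = 0.1322 × 12.01 = 1.588 g
mol H = 2 × (2.98 / 18.02) = 0.3307; mass H = 0.3307 × 1.008 = 0.3334 g
mol S = 2.12 / 64.07 = 0.03309; mass S = 1.061 g
mass O = 5.1 − (2.983) = 2.117 g → mol O = 0.1323
Smallest is S at 0.03309 mol; normalising gives C 3.997, H 9.996, O 3.999, S 1.000
→ C4H10O4S

C4H10O4S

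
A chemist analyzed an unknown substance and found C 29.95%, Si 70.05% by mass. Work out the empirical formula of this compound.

Assume 100 g: 29.95 g C, 70.05 g Si.
Moles — C: 29.95 / 12.01 = 2.494 mol; Si: 70.05 / 28.09 = 2.494 mol
Divide by the smallest (2.494 mol C): C 1.000, Si 1.000
≈ 1:1 → CSi

CSi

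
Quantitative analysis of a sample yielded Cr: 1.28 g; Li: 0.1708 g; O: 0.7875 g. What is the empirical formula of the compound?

Cr: 1.28 g ÷ 52.00 g/mol = 0.02462 mol
Li: 0.1708 g ÷ 6.94 g/mol = 0.02461 mol
O: 0.7875 g ÷ 16.00 g/mol = 0.04922 mol
Smallest is Li at 0.02461 mol; normalising gives Cr 1.000, Li 1.000, O 2.000
Ratio ≈ 1:1:2, so the empirical formula is CrLiO2

CrLiO2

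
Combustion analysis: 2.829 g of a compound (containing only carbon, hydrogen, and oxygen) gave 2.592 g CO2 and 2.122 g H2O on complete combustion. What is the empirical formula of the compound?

mol C = 2.592 / 44.01 = 0.05890; mass C = 0.05890 × 12.01 = 0.7073 g
mol H = 2 × (2.122 / 18.02) = 0.2355; mass H = 0.2355 × 1.008 = 0.2374 g
mass O = 2.829 − (0.9447) = 1.884 g → mol O = 0.1178
Ratios (÷ 0.0589): C 1.000, H 3.999, O 2.000
≈ 1:4:2 → CH4O2

CH4O2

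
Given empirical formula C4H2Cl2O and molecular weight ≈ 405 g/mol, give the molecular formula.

Empirical-formula mass = 136.96 g/mol
n = 405 / 136.96 = 2.96 ≈ 3
Molecular formula = (C4H2Cl2O)3 = C12H6Cl6O3

C12H6Cl6O3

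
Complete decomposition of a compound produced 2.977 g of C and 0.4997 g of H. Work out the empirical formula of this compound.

CH2

C: 2.977 g ÷ 12.01 g/mol = 0.2479 mol
H: 0.4997 g ÷ 1.008 g/mol = 0.4957 mol
Smallest is C at 0.2479 mol; normalising gives C 1.000, H 2.000
≈ 1:2 → CH2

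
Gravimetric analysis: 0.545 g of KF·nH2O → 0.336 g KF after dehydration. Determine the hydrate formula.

KF·2H2O

Mass of water lost = 0.545 − 0.336 = 0.209 g → 0.209 / 18.02 = 0.0116 mol H2O
Molar mass of KF = 58.10 g/mol → mol KF = 0.336 / 58.10 = 0.005783
n = 0.0116 / 0.005783 = 2.01 ≈ 2 → KF·2H2O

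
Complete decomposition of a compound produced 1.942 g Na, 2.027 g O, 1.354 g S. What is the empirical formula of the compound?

Na2O3S

n(Na) = 1.942/22.99 = 0.08447, n(O) = 2.027/16.00 = 0.1267, n(S) = 1.354/32.07 = 0.04222
Ratios (÷ 0.04222): Na 2.001, O 3.001, S 1.000
Ratio ≈ 2:3:1, so the empirical formula is Na2O3S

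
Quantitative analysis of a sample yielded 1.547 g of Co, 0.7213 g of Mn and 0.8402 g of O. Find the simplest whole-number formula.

Co2MnO4

Co: 1.547 g ÷ 58.93 g/mol = 0.02625 mol
Mn: 0.7213 g ÷ 54.94 g/mol = 0.01313 mol
O: 0.8402 g ÷ 16.00 g/mol = 0.05251 mol
Divide by the smallest (0.01313 mol Mn): Co 2.000, Mn 1.000, O 4.000
Ratio ≈ 2:1:4, so the empirical formula is Co2MnO4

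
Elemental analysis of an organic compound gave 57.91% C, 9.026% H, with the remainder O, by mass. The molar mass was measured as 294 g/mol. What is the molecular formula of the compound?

C14H26O6

Assume 100 g: 57.91 g C, 9.026 g H, 33.064 g O.
n(C) = 57.91/12.01 = 4.822, n(H) = 9.026/1.008 = 8.954, n(O) = 33.064/16.00 = 2.067
Smallest is O at 2.067 mol; normalising gives C 2.333, H 4.333, O 1.000
×3: C 7.00, H 13.00, O 3.00 → C7H13O3
Empirical-formula mass = 145.17 g/mol
n = 294 / 145.17 = 2.03 ≈ 2
Molecular formula = (C7H13O3)×2 = C14H26O6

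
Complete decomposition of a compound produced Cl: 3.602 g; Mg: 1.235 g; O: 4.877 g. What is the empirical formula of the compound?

Cl: 3.602 g ÷ 35.45 g/mol = 0.1016 mol
Mg: 1.235 g ÷ 24.31 g/mol = 0.0508 mol
O: 4.877 g ÷ 16.00 g/mol = 0.3048 mol
Divide by the smallest (0.0508 mol Mg): Cl 2.000, Mg 1.000, O 6.000
≈ 2:1:6 → Cl2MgO6

Cl2MgO6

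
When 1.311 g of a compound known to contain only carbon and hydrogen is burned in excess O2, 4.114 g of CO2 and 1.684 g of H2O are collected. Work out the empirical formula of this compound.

mol C = 4.114 / 44.01 = 0.09348; mass C = 0.09348 × 12.01 = 1.123 g
mol H = 2 × (1.684 / 18.02) = 0.1869; mass H = 0.1869 × 1.008 = 0.1884 g
Smallest is C at 0.09348 mol; normalising gives C 1.000, H 1.999
→ CH2

CH2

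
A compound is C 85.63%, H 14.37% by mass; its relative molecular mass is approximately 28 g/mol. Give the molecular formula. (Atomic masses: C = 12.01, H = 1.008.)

Assume 100 g: 85.63 g C, 14.37 g H.
Moles — C: 85.63 / 12.01 = 7.13 mol; H: 14.37 / 1.008 = 14.26 mol
Ratios (÷ 7.13): C 1.000, H 1.999
→ CH2
Empirical-formula mass = 14.03 g/mol
n = 28 / 14.03 = 2.00 ≈ 2
Molecular formula = (CH2)×2 = C2H4

C2H4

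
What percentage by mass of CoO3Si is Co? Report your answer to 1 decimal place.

43.6%

Molar mass = 1(58.93) + 3(16.00) + 1(28.09) = 135.020 g/mol
Mass of Co per mole = 1 × 58.93 = 58.930 g
% Co = 58.930 / 135.020 × 100 = 43.6%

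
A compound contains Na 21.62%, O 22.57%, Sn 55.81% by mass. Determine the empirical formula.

Assume 100 g: 21.62 g Na, 22.57 g O, 55.81 g Sn.
Moles — Na: 21.62 / 22.99 = 0.9404 mol; O: 22.57 / 16.00 = 1.411 mol; Sn: 55.81 / 118.71 = 0.4701 mol
Divide by the smallest (0.4701 mol Sn): Na 2.000, O 3.000, Sn 1.000
Ratio ≈ 2:3:1, so the empirical formula is Na2O3Sn

Na2O3Sn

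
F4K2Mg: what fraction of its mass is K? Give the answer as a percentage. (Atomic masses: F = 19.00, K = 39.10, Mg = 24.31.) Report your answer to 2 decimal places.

43.81%

Molar mass = 4(19.00) + 2(39.10) + 1(24.31) = 178.510 g/mol
Mass of K per mole = 2 × 39.10 = 78.200 g
% K = 78.200 / 178.510 × 100 = 43.81%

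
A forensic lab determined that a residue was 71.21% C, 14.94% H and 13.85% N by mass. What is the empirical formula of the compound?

Assume 100 g: 71.21 g C, 14.94 g H, 13.85 g N.
n(C) = 71.21/12.01 = 5.929, n(H) = 14.94/1.008 = 14.82, n(N) = 13.85/14.01 = 0.9886
Ratios (÷ 0.9886): C 5.998, H 14.993, N 1.000
Ratio ≈ 6:15:1, so the empirical formula is C6H15N

C6H15N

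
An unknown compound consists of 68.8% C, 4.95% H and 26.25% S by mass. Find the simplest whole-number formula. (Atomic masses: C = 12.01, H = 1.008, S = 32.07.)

C7H6S

Assume 100 g: 68.8 g C, 4.95 g H, 26.25 g S.
n(C) = 68.8/12.01 = 5.729, n(H) = 4.95/1.008 = 4.911, n(S) = 26.25/32.07 = 0.8185
Divide by the smallest (0.8185 mol S): C 6.999, H 5.999, S 1.000
→ C7H6S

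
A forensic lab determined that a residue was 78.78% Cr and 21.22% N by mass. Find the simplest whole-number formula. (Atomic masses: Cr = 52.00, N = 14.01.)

CrN

Assume 100 g: 78.78 g Cr, 21.22 g N.
n(Cr) = 78.78/52.00 = 1.515, n(N) = 21.22/14.01 = 1.515
Smallest is N at 1.515 mol; normalising gives Cr 1.000, N 1.000
→ CrN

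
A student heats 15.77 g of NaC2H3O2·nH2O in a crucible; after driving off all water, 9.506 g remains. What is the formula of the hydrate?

Mass of water lost = 15.77 − 9.506 = 6.264 g → 6.264 / 18.02 = 0.3476 mol H2O
Molar mass of NaC2H3O2 = 82.03 g/mol → mol NaC2H3O2 = 9.506 / 82.03 = 0.1159
n = 0.3476 / 0.1159 = 3.00 ≈ 3 → NaC2H3O2·3H2O

NaC2H3O2·3H2O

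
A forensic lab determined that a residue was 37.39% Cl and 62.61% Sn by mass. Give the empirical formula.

Cl2Sn

Assume 100 g: 37.39 g Cl, 62.61 g Sn.
Moles — Cl: 37.39 / 35.45 = 1.055 mol; Sn: 62.61 / 118.71 = 0.5274 mol
Smallest is Sn at 0.5274 mol; normalising gives Cl 2.000, Sn 1.000
≈ 2:1 → Cl2Sn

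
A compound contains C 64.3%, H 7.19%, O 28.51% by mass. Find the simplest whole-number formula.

C3H4O

Assume 100 g: 64.3 g C, 7.19 g H, 28.51 g O.
n(C) = 64.3/12.01 = 5.354, n(H) = 7.19/1.008 = 7.133, n(O) = 28.51/16.00 = 1.782
Divide by the smallest (1.782 mol O): C 3.005, H 4.003, O 1.000
Ratio ≈ 3:4:1, so the empirical formula is C3H4O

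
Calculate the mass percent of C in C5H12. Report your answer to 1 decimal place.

Molar mass = 5(12.01) + 12(1.008) = 72.146 g/mol
Mass of C per mole = 5 × 12.01 = 60.050 g
% C = 60.050 / 72.146 × 100 = 83.2%

83.2%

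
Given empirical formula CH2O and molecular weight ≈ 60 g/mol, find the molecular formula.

Empirical-formula mass = 30.03 g/mol
n = 60 / 30.03 = 2.00 ≈ 2
Molecular formula = (CH2O)2 = C2H4O2

C2H4O2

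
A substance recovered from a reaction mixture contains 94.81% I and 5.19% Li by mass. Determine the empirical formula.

Assume 100 g: 94.81 g I, 5.19 g Li.
n(I) = 94.81/126.90 = 0.7471, n(Li) = 5.19/6.94 = 0.7478
Ratios (÷ 0.7471): I 1.000, Li 1.001
→ ILi

ILi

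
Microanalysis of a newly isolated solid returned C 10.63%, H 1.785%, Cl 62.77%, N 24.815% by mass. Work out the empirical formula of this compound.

CH2Cl2N2

Assume 100 g: 10.63 g C, 1.785 g H, 62.77 g Cl, 24.815 g N.
n(C) = 10.63/12.01 = 0.8851, n(H) = 1.785/1.008 = 1.771, n(Cl) = 62.77/35.45 = 1.771, n(N) = 24.815/14.01 = 1.771
Smallest is C at 0.8851 mol; normalising gives C 1.000, H 2.001, Cl 2.001, N 2.001
≈ 1:2:2:2 → CH2Cl2N2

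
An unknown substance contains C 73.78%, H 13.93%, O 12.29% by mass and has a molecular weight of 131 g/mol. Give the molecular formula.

C8H18O

Assume 100 g: 73.78 g C, 13.93 g H, 12.29 g O.
C: 73.78 g ÷ 12.01 g/mol = 6.143 mol
H: 13.93 g ÷ 1.008 g/mol = 13.82 mol
O: 12.29 g ÷ 16.00 g/mol = 0.7681 mol
Smallest is O at 0.7681 mol; normalising gives C 7.998, H 17.991, O 1.000
→ C8H18O
Empirical-formula mass = 130.22 g/mol
n = 131 / 130.22 = 1.01 ≈ 1
Molecular formula = empirical formula = C8H18O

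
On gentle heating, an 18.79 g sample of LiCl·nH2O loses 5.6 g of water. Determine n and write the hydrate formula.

LiCl·H2O

Mass of anhydrous LiCl = 18.79 − 5.6 = 13.19 g
mol H2O = 5.6 / 18.02 = 0.3108
Molar mass of LiCl = 42.39 g/mol → mol LiCl = 13.19 / 42.39 = 0.3112
n = 0.3108 / 0.3112 = 1.00 ≈ 1 → LiCl·H2O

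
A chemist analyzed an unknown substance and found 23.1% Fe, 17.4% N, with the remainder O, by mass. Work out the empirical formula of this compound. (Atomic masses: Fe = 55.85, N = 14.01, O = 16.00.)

FeN3O9

Assume 100 g: 23.1 g Fe, 17.4 g N, 59.5 g O.
Moles — Fe: 23.1 / 55.85 = 0.4136 mol; N: 17.4 / 14.01 = 1.242 mol; O: 59.5 / 16.00 = 3.719 mol
Smallest is Fe at 0.4136 mol; normalising gives Fe 1.000, N 3.003, O 8.991
≈ 1:3:9 → FeN3O9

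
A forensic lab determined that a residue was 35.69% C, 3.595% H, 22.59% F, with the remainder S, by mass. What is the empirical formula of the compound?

C5H6F2S2

Assume 100 g: 35.69 g C, 3.595 g H, 22.59 g F, 38.125 g S.
n(C) = 35.69/12.01 = 2.972, n(H) = 3.595/1.008 = 3.566, n(F) = 22.59/19.00 = 1.189, n(S) = 38.125/32.07 = 1.189
Divide by the smallest (1.189 mol S): C 2.500, H 3.000, F 1.000, S 1.000
Scaling by 2: C 5.00, H 6.00, F 2.00, S 2.00 → C5H6F2S2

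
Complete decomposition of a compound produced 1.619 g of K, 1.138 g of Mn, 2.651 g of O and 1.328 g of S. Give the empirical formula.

K: 1.619 g ÷ 39.10 g/mol = 0.04141 mol
Mn: 1.138 g ÷ 54.94 g/mol = 0.02071 mol
O: 2.651 g ÷ 16.00 g/mol = 0.1657 mol
S: 1.328 g ÷ 32.07 g/mol = 0.04141 mol
Ratios (÷ 0.02071): K 1.999, Mn 1.000, O 7.999, S 1.999
Ratio ≈ 2:1:8:2, so the empirical formula is K2MnO8S2

K2MnO8S2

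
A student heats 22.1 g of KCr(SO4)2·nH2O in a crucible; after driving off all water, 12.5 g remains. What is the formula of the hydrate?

Mass of water lost = 22.1 − 12.5 = 9.6 g → 9.6 / 18.02 = 0.5327 mol H2O
Molar mass of KCr(SO4)2 = 283.24 g/mol → mol KCr(SO4)2 = 12.5 / 283.24 = 0.04413
n = 0.5327 / 0.04413 = 12.07 ≈ 12 → KCr(SO4)2·12H2O

KCr(SO4)2·12H2O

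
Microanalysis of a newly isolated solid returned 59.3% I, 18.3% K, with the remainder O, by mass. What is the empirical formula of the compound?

Assume 100 g: 59.3 g I, 18.3 g K, 22.4 g O.
Moles — I: 59.3 / 126.90 = 0.4673 mol; K: 18.3 / 39.10 = 0.468 mol; O: 22.4 / 16.00 = 1.4 mol
Ratios (÷ 0.4673): I 1.000, K 1.002, O 2.996
≈ 1:1:3 → IKO3

IKO3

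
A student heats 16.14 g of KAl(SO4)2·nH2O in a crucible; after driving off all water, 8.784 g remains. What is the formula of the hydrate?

KAl(SO4)2·12H2O

Mass of water lost = 16.14 − 8.784 = 7.356 g → 7.356 / 18.02 = 0.4082 mol H2O
Molar mass of KAl(SO4)2 = 258.22 g/mol → mol KAl(SO4)2 = 8.784 / 258.22 = 0.03402
n = 0.4082 / 0.03402 = 12.00 ≈ 12 → KAl(SO4)2·12H2O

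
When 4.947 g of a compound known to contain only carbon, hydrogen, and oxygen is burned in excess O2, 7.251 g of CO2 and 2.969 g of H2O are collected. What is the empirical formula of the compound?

mol C = 7.251 / 44.01 = 0.1648; mass C = 0.1648 × 12.01 = 1.979 g
mol H = 2 × (2.969 / 18.02) = 0.3295; mass H = 0.3295 × 1.008 = 0.3322 g
mass O = 4.947 − (2.311) = 2.636 g → mol O = 0.1648
Divide by the smallest (0.1648 mol O): C 1.000, H 2.000, O 1.000
≈ 1:2:1 → CH2O

CH2O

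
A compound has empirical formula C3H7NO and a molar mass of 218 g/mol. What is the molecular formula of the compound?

Empirical-formula mass = 73.10 g/mol
n = 218 / 73.10 = 2.98 ≈ 3
Molecular formula = (C3H7NO)3 = C9H21N3O3

C9H21N3O3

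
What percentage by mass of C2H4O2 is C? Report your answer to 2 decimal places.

Molar mass = 2(12.01) + 4(1.008) + 2(16.00) = 60.052 g/mol
Mass of C per mole = 2 × 12.01 = 24.020 g
% C = 24.020 / 60.052 × 100 = 40.00%

40.00%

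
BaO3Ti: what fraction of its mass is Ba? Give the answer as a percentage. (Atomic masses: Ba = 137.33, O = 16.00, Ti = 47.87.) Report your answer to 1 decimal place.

Molar mass = 1(137.33) + 3(16.00) + 1(47.87) = 233.200 g/mol
Mass of Ba per mole = 1 × 137.33 = 137.330 g
% Ba = 137.330 / 233.200 × 100 = 58.9%

58.9%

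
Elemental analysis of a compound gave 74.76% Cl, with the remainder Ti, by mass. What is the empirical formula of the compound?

Assume 100 g: 74.76 g Cl, 25.24 g Ti.
n(Cl) = 74.76/35.45 = 2.109, n(Ti) = 25.24/47.87 = 0.5273
Divide by the smallest (0.5273 mol Ti): Cl 4.000, Ti 1.000
Ratio ≈ 4:1, so the empirical formula is Cl4Ti

Cl4Ti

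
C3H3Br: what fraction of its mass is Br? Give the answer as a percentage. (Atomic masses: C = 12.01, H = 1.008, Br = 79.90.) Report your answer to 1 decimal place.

67.2%

Molar mass = 3(12.01) + 3(1.008) + 1(79.90) = 118.954 g/mol
Mass of Br per mole = 1 × 79.90 = 79.900 g
% Br = 79.900 / 118.954 × 100 = 67.2%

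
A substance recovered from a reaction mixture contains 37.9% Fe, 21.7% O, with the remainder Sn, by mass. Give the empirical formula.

Assume 100 g: 37.9 g Fe, 21.7 g O, 40.4 g Sn.
Fe: 37.9 g ÷ 55.85 g/mol = 0.6786 mol
O: 21.7 g ÷ 16.00 g/mol = 1.356 mol
Sn: 40.4 g ÷ 118.71 g/mol = 0.3403 mol
Smallest is Sn at 0.3403 mol; normalising gives Fe 1.994, O 3.985, Sn 1.000
→ Fe2O4Sn

Fe2O4Sn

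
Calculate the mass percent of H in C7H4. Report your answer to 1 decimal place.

4.6%

Molar mass = 7(12.01) + 4(1.008) = 88.102 g/mol
Mass of H per mole = 4 × 1.008 = 4.032 g
% H = 4.032 / 88.102 × 100 = 4.6%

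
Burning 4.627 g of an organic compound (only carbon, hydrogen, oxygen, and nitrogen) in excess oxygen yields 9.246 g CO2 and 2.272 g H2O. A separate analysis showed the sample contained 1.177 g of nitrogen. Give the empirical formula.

mol C = 9.246 / 44.01 = 0.2101; mass C = 0.2101 × 12.01 = 2.523 g
mol H = 2 × (2.272 / 18.02) = 0.2522; mass H = 0.2522 × 1.008 = 0.2542 g
mol N = 1.177 / 14.01 = 0.08401
mass O = 4.627 − (3.954) = 0.6727 g → mol O = 0.04204
Smallest is O at 0.04204 mol; normalising gives C 4.997, H 5.998, N 1.998, O 1.000
→ C5H6N2O

C5H6N2O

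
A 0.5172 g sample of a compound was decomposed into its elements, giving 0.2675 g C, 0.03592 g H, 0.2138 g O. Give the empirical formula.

C5H8O3

n(C) = 0.2675/12.01 = 0.02227, n(H) = 0.03592/1.008 = 0.03563, n(O) = 0.2138/16.00 = 0.01336
Ratios (÷ 0.01336): C 1.667, H 2.667, O 1.000
Multiply by 3: C 5.00, H 8.00, O 3.00 → C5H8O3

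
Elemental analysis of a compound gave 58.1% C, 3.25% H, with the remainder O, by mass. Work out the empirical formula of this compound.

C6H4O3

Assume 100 g: 58.1 g C, 3.25 g H, 38.65 g O.
Moles — C: 58.1 / 12.01 = 4.838 mol; H: 3.25 / 1.008 = 3.224 mol; O: 38.65 / 16.00 = 2.416 mol
Divide by the smallest (2.416 mol O): C 2.003, H 1.335, O 1.000
Scaling by 3: C 6.01, H 4.00, O 3.00 → C6H4O3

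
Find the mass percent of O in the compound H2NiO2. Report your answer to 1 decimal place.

Molar mass = 2(1.008) + 1(58.69) + 2(16.00) = 92.706 g/mol
Mass of O per mole = 2 × 16.00 = 32.000 g
% O = 32.000 / 92.706 × 100 = 34.5%

34.5%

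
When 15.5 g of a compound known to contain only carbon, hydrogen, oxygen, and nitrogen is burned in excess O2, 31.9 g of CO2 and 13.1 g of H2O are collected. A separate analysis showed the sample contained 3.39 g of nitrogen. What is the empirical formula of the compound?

C6H12N2O

mol C = 31.9 / 44.01 = 0.7248; mass C = 0.7248 × 12.01 = 8.705 g
mol H = 2 × (13.1 / 18.02) = 1.454; mass H = 1.454 × 1.008 = 1.466 g
mol N = 3.39 / 14.01 = 0.2420
mass O = 15.5 − (13.56) = 1.939 g → mol O = 0.1212
Divide by the smallest (0.1212 mol O): C 5.981, H 11.996, N 1.996, O 1.000
≈ 6:12:2:1 → C6H12N2O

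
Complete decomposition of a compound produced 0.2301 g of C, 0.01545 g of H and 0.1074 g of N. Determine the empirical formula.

C5H4N2

C: 0.2301 g ÷ 12.01 g/mol = 0.01916 mol
H: 0.01545 g ÷ 1.008 g/mol = 0.01533 mol
N: 0.1074 g ÷ 14.01 g/mol = 0.007666 mol
Ratios (÷ 0.007666): C 2.499, H 1.999, N 1.000
Multiply by 2: C 5.00, H 4.00, N 2.00 → C5H4N2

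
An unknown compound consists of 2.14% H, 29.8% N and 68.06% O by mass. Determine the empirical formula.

Assume 100 g: 2.14 g H, 29.8 g N, 68.06 g O.
H: 2.14 g ÷ 1.008 g/mol = 2.123 mol
N: 29.8 g ÷ 14.01 g/mol = 2.127 mol
O: 68.06 g ÷ 16.00 g/mol = 4.254 mol
Divide by the smallest (2.123 mol H): H 1.000, N 1.002, O 2.004
≈ 1:1:2 → HNO2

HNO2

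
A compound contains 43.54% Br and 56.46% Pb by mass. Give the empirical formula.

Assume 100 g: 43.54 g Br, 56.46 g Pb.
Br: 43.54 g ÷ 79.90 g/mol = 0.5449 mol
Pb: 56.46 g ÷ 207.2 g/mol = 0.2725 mol
Smallest is Pb at 0.2725 mol; normalising gives Br 2.000, Pb 1.000
→ Br2Pb

Br2Pb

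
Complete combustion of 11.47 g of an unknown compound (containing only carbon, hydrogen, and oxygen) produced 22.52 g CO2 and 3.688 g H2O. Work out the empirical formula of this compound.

mol C = 22.52 / 44.01 = 0.5117; mass C = 0.5117 × 12.01 = 6.146 g
mol H = 2 × (3.688 / 18.02) = 0.4093; mass H = 0.4093 × 1.008 = 0.4126 g
mass O = 11.47 − (6.558) = 4.912 g → mol O = 0.3070
Divide by the smallest (0.307 mol O): C 1.667, H 1.333, O 1.000
Scaling by 3: C 5.00, H 4.00, O 3.00 → C5H4O3

C5H4O3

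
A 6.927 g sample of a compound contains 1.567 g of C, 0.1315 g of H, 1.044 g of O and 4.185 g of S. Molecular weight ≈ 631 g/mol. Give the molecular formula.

C12H12O6S12

C: 1.567 g ÷ 12.01 g/mol = 0.1305 mol
H: 0.1315 g ÷ 1.008 g/mol = 0.1305 mol
O: 1.044 g ÷ 16.00 g/mol = 0.06525 mol
S: 4.185 g ÷ 32.07 g/mol = 0.1305 mol
Divide by the smallest (0.06525 mol O): C 2.000, H 1.999, O 1.000, S 2.000
→ C2H2OS2
Empirical-formula mass = 106.18 g/mol
n = 631 / 106.18 = 5.94 ≈ 6
Molecular formula = (C2H2OS2)×6 = C12H12O6S12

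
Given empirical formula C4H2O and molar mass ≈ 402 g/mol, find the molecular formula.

Empirical-formula mass = 66.06 g/mol
n = 402 / 66.06 = 6.09 ≈ 6
Molecular formula = (C4H2O)6 = C24H12O6

C24H12O6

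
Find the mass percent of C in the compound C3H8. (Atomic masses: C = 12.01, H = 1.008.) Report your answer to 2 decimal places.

Molar mass = 3(12.01) + 8(1.008) = 44.094 g/mol
Mass of C per mole = 3 × 12.01 = 36.030 g
% C = 36.030 / 44.094 × 100 = 81.71%

81.71%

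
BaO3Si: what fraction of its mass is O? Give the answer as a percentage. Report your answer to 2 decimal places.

22.49%

Molar mass = 1(137.33) + 3(16.00) + 1(28.09) = 213.420 g/mol
Mass of O per mole = 3 × 16.00 = 48.000 g
% O = 48.000 / 213.420 × 100 = 22.49%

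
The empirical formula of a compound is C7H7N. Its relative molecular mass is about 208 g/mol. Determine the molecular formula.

C14H14N2

Empirical-formula mass = 105.14 g/mol
n = 208 / 105.14 = 1.98 ≈ 2
Molecular formula = (C7H7N)2 = C14H14N2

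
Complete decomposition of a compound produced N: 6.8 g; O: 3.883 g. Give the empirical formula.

N2O

Moles — N: 6.8 / 14.01 = 0.4854 mol; O: 3.883 / 16.00 = 0.2427 mol
Smallest is O at 0.2427 mol; normalising gives N 2.000, O 1.000
→ N2O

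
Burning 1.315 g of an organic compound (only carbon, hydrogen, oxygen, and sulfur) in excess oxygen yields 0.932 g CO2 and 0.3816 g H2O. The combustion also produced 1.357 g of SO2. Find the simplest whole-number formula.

mol C = 0.932 / 44.01 = 0.02118; mass C = 0.02118 × 12.01 = 0.2543 g
mol H = 2 × (0.3816 / 18.02) = 0.04235; mass H = 0.04235 × 1.008 = 0.04269 g
mol S = 1.357 / 64.07 = 0.02118; mass S = 0.6792 g
mass O = 1.315 − (0.9763) = 0.3387 g → mol O = 0.02117
Smallest is O at 0.02117 mol; normalising gives C 1.000, H 2.001, O 1.000, S 1.000
→ CH2OS

CH2OS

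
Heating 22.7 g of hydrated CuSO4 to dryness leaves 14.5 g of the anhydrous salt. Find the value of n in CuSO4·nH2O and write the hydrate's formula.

Mass of water lost = 22.7 − 14.5 = 8.2 g → 8.2 / 18.02 = 0.455 mol H2O
Molar mass of CuSO4 = 159.62 g/mol → mol CuSO4 = 14.5 / 159.62 = 0.09084
n = 0.455 / 0.09084 = 5.01 ≈ 5 → CuSO4·5H2O

CuSO4·5H2O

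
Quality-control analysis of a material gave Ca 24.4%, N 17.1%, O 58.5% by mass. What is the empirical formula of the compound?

CaN2O6

Assume 100 g: 24.4 g Ca, 17.1 g N, 58.5 g O.
n(Ca) = 24.4/40.08 = 0.6088, n(N) = 17.1/14.01 = 1.221, n(O) = 58.5/16.00 = 3.656
Ratios (÷ 0.6088): Ca 1.000, N 2.005, O 6.006
→ CaN2O6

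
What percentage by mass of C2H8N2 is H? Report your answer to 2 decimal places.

Molar mass = 2(12.01) + 8(1.008) + 2(14.01) = 60.104 g/mol
Mass of H per mole = 8 × 1.008 = 8.064 g
% H = 8.064 / 60.104 × 100 = 13.42%

13.42%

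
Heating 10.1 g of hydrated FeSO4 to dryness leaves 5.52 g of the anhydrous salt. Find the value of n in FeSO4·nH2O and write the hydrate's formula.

FeSO4·7H2O

Mass of water lost = 10.1 − 5.52 = 4.58 g → 4.58 / 18.02 = 0.2542 mol H2O
Molar mass of FeSO4 = 151.92 g/mol → mol FeSO4 = 5.52 / 151.92 = 0.03633
n = 0.2542 / 0.03633 = 6.99 ≈ 7 → FeSO4·7H2O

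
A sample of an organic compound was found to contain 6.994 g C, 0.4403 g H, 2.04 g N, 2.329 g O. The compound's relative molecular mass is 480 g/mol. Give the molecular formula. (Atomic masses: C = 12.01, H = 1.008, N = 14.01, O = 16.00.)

C24H18N6O6

n(C) = 6.994/12.01 = 0.5823, n(H) = 0.4403/1.008 = 0.4368, n(N) = 2.04/14.01 = 0.1456, n(O) = 2.329/16.00 = 0.1456
Ratios (÷ 0.1456): C 4.001, H 3.001, N 1.000, O 1.000
→ C4H3NO
Empirical-formula mass = 81.07 g/mol
n = 480 / 81.07 = 5.92 ≈ 6
Molecular formula = (C4H3NO)×6 = C24H18N6O6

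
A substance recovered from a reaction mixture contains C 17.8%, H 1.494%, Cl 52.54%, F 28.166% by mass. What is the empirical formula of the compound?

Assume 100 g: 17.8 g C, 1.494 g H, 52.54 g Cl, 28.166 g F.
C: 17.8 g ÷ 12.01 g/mol = 1.482 mol
H: 1.494 g ÷ 1.008 g/mol = 1.482 mol
Cl: 52.54 g ÷ 35.45 g/mol = 1.482 mol
F: 28.166 g ÷ 19.00 g/mol = 1.482 mol
Divide by the smallest (1.482 mol Cl): C 1.000, H 1.000, Cl 1.000, F 1.000
→ CHClF

CHClF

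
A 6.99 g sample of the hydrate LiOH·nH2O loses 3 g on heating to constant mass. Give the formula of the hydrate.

Mass of anhydrous LiOH = 6.99 − 3 = 3.99 g
mol H2O = 3 / 18.02 = 0.1665
Molar mass of LiOH = 23.95 g/mol → mol LiOH = 3.99 / 23.95 = 0.1666
n = 0.1665 / 0.1666 = 1.00 ≈ 1 → LiOH·H2O

LiOH·H2O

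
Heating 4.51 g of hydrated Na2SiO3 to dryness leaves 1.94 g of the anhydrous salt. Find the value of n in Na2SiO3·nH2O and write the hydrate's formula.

Mass of water lost = 4.51 − 1.94 = 2.57 g → 2.57 / 18.02 = 0.1426 mol H2O
Molar mass of Na2SiO3 = 122.07 g/mol → mol Na2SiO3 = 1.94 / 122.07 = 0.01589
n = 0.1426 / 0.01589 = 8.97 ≈ 9 → Na2SiO3·9H2O

Na2SiO3·9H2O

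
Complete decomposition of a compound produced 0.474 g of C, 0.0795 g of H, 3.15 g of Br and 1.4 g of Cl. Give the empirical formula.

Moles — C: 0.474 / 12.01 = 0.03947 mol; H: 0.0795 / 1.008 = 0.07887 mol; Br: 3.15 / 79.90 = 0.03942 mol; Cl: 1.4 / 35.45 = 0.03949 mol
Ratios (÷ 0.03942): C 1.001, H 2.001, Br 1.000, Cl 1.002
Ratio ≈ 1:2:1:1, so the empirical formula is CH2BrCl

CH2BrCl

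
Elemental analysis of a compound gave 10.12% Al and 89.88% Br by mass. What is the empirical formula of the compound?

AlBr3

Assume 100 g: 10.12 g Al, 89.88 g Br.
n(Al) = 10.12/26.98 = 0.3751, n(Br) = 89.88/79.90 = 1.125
Divide by the smallest (0.3751 mol Al): Al 1.000, Br 2.999
→ AlBr3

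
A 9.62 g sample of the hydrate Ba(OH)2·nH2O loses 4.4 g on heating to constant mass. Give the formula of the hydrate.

Mass of anhydrous Ba(OH)2 = 9.62 − 4.4 = 5.22 g
mol H2O = 4.4 / 18.02 = 0.2442
Molar mass of Ba(OH)2 = 171.35 g/mol → mol Ba(OH)2 = 5.22 / 171.35 = 0.03046
n = 0.2442 / 0.03046 = 8.01 ≈ 8 → Ba(OH)2·8H2O

Ba(OH)2·8H2O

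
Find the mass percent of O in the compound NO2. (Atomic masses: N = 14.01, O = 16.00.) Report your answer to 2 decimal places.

69.55%

Molar mass = 1(14.01) + 2(16.00) = 46.010 g/mol
Mass of O per mole = 2 × 16.00 = 32.000 g
% O = 32.000 / 46.010 × 100 = 69.55%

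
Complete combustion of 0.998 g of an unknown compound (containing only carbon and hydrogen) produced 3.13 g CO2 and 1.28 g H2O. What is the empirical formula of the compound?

CH2

mol C = 3.13 / 44.01 = 0.07112; mass C = 0.07112 × 12.01 = 0.8542 g
mol H = 2 × (1.28 / 18.02) = 0.1421; mass H = 0.1421 × 1.008 = 0.1432 g
Ratios (÷ 0.07112): C 1.000, H 1.998
≈ 1:2 → CH2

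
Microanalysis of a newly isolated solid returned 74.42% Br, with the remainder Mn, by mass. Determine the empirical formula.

Br2Mn

Assume 100 g: 74.42 g Br, 25.58 g Mn.
n(Br) = 74.42/79.90 = 0.9314, n(Mn) = 25.58/54.94 = 0.4656
Smallest is Mn at 0.4656 mol; normalising gives Br 2.000, Mn 1.000
≈ 2:1 → Br2Mn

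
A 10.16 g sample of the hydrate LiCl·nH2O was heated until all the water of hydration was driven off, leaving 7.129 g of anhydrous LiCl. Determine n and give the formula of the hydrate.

LiCl·H2O

Mass of water lost = 10.16 − 7.129 = 3.031 g → 3.031 / 18.02 = 0.1682 mol H2O
Molar mass of LiCl = 42.39 g/mol → mol LiCl = 7.129 / 42.39 = 0.1682
n = 0.1682 / 0.1682 = 1.00 ≈ 1 → LiCl·H2O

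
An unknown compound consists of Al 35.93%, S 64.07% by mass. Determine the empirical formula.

Assume 100 g: 35.93 g Al, 64.07 g S.
Al: 35.93 g ÷ 26.98 g/mol = 1.332 mol
S: 64.07 g ÷ 32.07 g/mol = 1.998 mol
Ratios (÷ 1.332): Al 1.000, S 1.500
Scaling by 2: Al 2.00, S 3.00 → Al2S3

Al2S3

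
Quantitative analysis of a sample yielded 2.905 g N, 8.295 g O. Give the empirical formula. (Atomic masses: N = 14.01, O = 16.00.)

N2O5

n(N) = 2.905/14.01 = 0.2074, n(O) = 8.295/16.00 = 0.5184
Divide by the smallest (0.2074 mol N): N 1.000, O 2.500
Scaling by 2: N 2.00, O 5.00 → N2O5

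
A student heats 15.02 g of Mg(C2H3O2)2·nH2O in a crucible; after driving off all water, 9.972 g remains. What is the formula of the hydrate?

Mg(C2H3O2)2·4H2O

Mass of water lost = 15.02 − 9.972 = 5.048 g → 5.048 / 18.02 = 0.2801 mol H2O
Molar mass of Mg(C2H3O2)2 = 142.40 g/mol → mol Mg(C2H3O2)2 = 9.972 / 142.40 = 0.07003
n = 0.2801 / 0.07003 = 4.00 ≈ 4 → Mg(C2H3O2)2·4H2O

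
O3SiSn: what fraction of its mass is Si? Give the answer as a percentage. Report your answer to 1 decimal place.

Molar mass = 3(16.00) + 1(28.09) + 1(118.71) = 194.800 g/mol
Mass of Si per mole = 1 × 28.09 = 28.090 g
% Si = 28.090 / 194.800 × 100 = 14.4%

14.4%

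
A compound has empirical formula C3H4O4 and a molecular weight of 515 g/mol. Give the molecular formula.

Empirical-formula mass = 104.06 g/mol
n = 515 / 104.06 = 4.95 ≈ 5
Molecular formula = (C3H4O4)5 = C15H20O20

C15H20O20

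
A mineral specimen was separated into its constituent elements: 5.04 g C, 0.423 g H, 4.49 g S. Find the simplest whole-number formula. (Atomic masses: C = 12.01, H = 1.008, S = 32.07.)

C: 5.04 g ÷ 12.01 g/mol = 0.4197 mol
H: 0.423 g ÷ 1.008 g/mol = 0.4196 mol
S: 4.49 g ÷ 32.07 g/mol = 0.14 mol
Smallest is S at 0.14 mol; normalising gives C 2.997, H 2.997, S 1.000
≈ 3:3:1 → C3H3S

C3H3S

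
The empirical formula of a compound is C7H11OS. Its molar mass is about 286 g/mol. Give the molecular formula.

Empirical-formula mass = 143.23 g/mol
n = 286 / 143.23 = 2.00 ≈ 2
Molecular formula = (C7H11OS)2 = C14H22O2S2

C14H22O2S2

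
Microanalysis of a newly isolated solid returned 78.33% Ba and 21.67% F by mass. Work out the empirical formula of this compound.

BaF2

Assume 100 g: 78.33 g Ba, 21.67 g F.
Moles — Ba: 78.33 / 137.33 = 0.5704 mol; F: 21.67 / 19.00 = 1.141 mol
Smallest is Ba at 0.5704 mol; normalising gives Ba 1.000, F 2.000
→ BaF2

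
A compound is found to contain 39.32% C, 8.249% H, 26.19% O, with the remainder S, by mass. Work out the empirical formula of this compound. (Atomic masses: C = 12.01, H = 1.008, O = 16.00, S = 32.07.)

C4H10O2S

Assume 100 g: 39.32 g C, 8.249 g H, 26.19 g O, 26.241 g S.
C: 39.32 g ÷ 12.01 g/mol = 3.274 mol
H: 8.249 g ÷ 1.008 g/mol = 8.184 mol
O: 26.19 g ÷ 16.00 g/mol = 1.637 mol
S: 26.241 g ÷ 32.07 g/mol = 0.8182 mol
Smallest is S at 0.8182 mol; normalising gives C 4.001, H 10.001, O 2.000, S 1.000
→ C4H10O2S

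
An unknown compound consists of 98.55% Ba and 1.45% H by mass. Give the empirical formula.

BaH2

Assume 100 g: 98.55 g Ba, 1.45 g H.
Ba: 98.55 g ÷ 137.33 g/mol = 0.7176 mol
H: 1.45 g ÷ 1.008 g/mol = 1.438 mol
Ratios (÷ 0.7176): Ba 1.000, H 2.005
→ BaH2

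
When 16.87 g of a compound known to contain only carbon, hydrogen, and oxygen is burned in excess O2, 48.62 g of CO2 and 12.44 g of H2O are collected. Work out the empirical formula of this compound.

mol C = 48.62 / 44.01 = 1.105; mass C = 1.105 × 12.01 = 13.27 g
mol H = 2 × (12.44 / 18.02) = 1.381; mass H = 1.381 × 1.008 = 1.392 g
mass O = 16.87 − (14.66) = 2.210 g → mol O = 0.1381
Divide by the smallest (0.1381 mol O): C 7.997, H 9.995, O 1.000
→ C8H10O

C8H10O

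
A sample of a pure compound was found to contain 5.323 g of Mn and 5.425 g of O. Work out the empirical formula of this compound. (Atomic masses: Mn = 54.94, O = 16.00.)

Moles — Mn: 5.323 / 54.94 = 0.09689 mol; O: 5.425 / 16.00 = 0.3391 mol
Smallest is Mn at 0.09689 mol; normalising gives Mn 1.000, O 3.500
Scaling by 2: Mn 2.00, O 7.00 → Mn2O7

Mn2O7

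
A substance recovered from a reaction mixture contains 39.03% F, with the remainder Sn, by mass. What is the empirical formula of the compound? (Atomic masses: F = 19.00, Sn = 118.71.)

Assume 100 g: 39.03 g F, 60.97 g Sn.
F: 39.03 g ÷ 19.00 g/mol = 2.054 mol
Sn: 60.97 g ÷ 118.71 g/mol = 0.5136 mol
Smallest is Sn at 0.5136 mol; normalising gives F 4.000, Sn 1.000
Ratio ≈ 4:1, so the empirical formula is F4Sn

F4Sn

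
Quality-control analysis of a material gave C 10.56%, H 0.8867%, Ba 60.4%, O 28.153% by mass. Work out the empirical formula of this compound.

C2H2BaO4

Assume 100 g: 10.56 g C, 0.8867 g H, 60.4 g Ba, 28.153 g O.
Moles — C: 10.56 / 12.01 = 0.8793 mol; H: 0.8867 / 1.008 = 0.8797 mol; Ba: 60.4 / 137.33 = 0.4398 mol; O: 28.153 / 16.00 = 1.76 mol
Ratios (÷ 0.4398): C 1.999, H 2.000, Ba 1.000, O 4.001
≈ 2:2:1:4 → C2H2BaO4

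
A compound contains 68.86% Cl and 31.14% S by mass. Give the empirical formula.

Assume 100 g: 68.86 g Cl, 31.14 g S.
Cl: 68.86 g ÷ 35.45 g/mol = 1.942 mol
S: 31.14 g ÷ 32.07 g/mol = 0.971 mol
Divide by the smallest (0.971 mol S): Cl 2.000, S 1.000
→ Cl2S

Cl2S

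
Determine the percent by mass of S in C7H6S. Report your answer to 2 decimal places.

26.25%

Molar mass = 7(12.01) + 6(1.008) + 1(32.07) = 122.188 g/mol
Mass of S per mole = 1 × 32.07 = 32.070 g
% S = 32.070 / 122.188 × 100 = 26.25%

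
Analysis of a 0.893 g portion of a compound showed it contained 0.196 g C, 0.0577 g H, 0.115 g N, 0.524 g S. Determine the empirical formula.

C: 0.196 g ÷ 12.01 g/mol = 0.01632 mol
H: 0.0577 g ÷ 1.008 g/mol = 0.05724 mol
N: 0.115 g ÷ 14.01 g/mol = 0.008208 mol
S: 0.524 g ÷ 32.07 g/mol = 0.01634 mol
Divide by the smallest (0.008208 mol N): C 1.988, H 6.974, N 1.000, S 1.991
Ratio ≈ 2:7:1:2, so the empirical formula is C2H7NS2

C2H7NS2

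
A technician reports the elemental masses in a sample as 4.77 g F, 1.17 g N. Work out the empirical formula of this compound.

F3N

n(F) = 4.77/19.00 = 0.2511, n(N) = 1.17/14.01 = 0.08351
Ratios (÷ 0.08351): F 3.006, N 1.000
≈ 3:1 → F3N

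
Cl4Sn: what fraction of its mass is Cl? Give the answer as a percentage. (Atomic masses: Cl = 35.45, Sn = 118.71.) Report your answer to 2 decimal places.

Molar mass = 4(35.45) + 1(118.71) = 260.510 g/mol
Mass of Cl per mole = 4 × 35.45 = 141.800 g
% Cl = 141.800 / 260.510 × 100 = 54.43%

54.43%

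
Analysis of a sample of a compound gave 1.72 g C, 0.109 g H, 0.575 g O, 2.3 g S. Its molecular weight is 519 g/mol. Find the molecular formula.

C16H12O4S8

n(C) = 1.72/12.01 = 0.1432, n(H) = 0.109/1.008 = 0.1081, n(O) = 0.575/16.00 = 0.03594, n(S) = 2.3/32.07 = 0.07172
Ratios (÷ 0.03594): C 3.985, H 3.009, O 1.000, S 1.996
Ratio ≈ 4:3:1:2, so the empirical formula is C4H3OS2
Empirical-formula mass = 131.20 g/mol
n = 519 / 131.20 = 3.96 ≈ 4
Molecular formula = (C4H3OS2)×4 = C16H12O4S8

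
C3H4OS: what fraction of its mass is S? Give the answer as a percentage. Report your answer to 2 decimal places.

Molar mass = 3(12.01) + 4(1.008) + 1(16.00) + 1(32.07) = 88.132 g/mol
Mass of S per mole = 1 × 32.07 = 32.070 g
% S = 32.070 / 88.132 × 100 = 36.39%

36.39%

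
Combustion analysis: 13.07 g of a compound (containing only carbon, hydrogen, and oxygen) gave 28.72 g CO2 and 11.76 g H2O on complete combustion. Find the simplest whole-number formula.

C8H16O3

mol C = 28.72 / 44.01 = 0.6526; mass C = 0.6526 × 12.01 = 7.837 g
mol H = 2 × (11.76 / 18.02) = 1.305; mass H = 1.305 × 1.008 = 1.316 g
mass O = 13.07 − (9.153) = 3.917 g → mol O = 0.2448
Smallest is O at 0.2448 mol; normalising gives C 2.666, H 5.332, O 1.000
×3: C 8.00, H 16.00, O 3.00 → C8H16O3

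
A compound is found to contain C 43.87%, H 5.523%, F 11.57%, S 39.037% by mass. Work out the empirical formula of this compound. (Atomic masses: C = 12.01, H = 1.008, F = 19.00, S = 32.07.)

Assume 100 g: 43.87 g C, 5.523 g H, 11.57 g F, 39.037 g S.
n(C) = 43.87/12.01 = 3.653, n(H) = 5.523/1.008 = 5.479, n(F) = 11.57/19.00 = 0.6089, n(S) = 39.037/32.07 = 1.217
Ratios (÷ 0.6089): C 5.999, H 8.998, F 1.000, S 1.999
→ C6H9FS2

C6H9FS2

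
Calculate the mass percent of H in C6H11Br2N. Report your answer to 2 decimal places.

4.32%

Molar mass = 6(12.01) + 11(1.008) + 2(79.90) + 1(14.01) = 256.958 g/mol
Mass of H per mole = 11 × 1.008 = 11.088 g
% H = 11.088 / 256.958 × 100 = 4.32%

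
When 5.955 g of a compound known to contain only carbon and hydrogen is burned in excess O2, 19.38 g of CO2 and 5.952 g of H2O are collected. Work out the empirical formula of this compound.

C2H3

mol C = 19.38 / 44.01 = 0.4404; mass C = 0.4404 × 12.01 = 5.289 g
mol H = 2 × (5.952 / 18.02) = 0.6606; mass H = 0.6606 × 1.008 = 0.6659 g
Ratios (÷ 0.4404): C 1.000, H 1.500
Scaling by 2: C 2.00, H 3.00 → C2H3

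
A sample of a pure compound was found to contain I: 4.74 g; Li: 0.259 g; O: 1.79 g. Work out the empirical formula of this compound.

ILiO3

I: 4.74 g ÷ 126.90 g/mol = 0.03735 mol
Li: 0.259 g ÷ 6.94 g/mol = 0.03732 mol
O: 1.79 g ÷ 16.00 g/mol = 0.1119 mol
Smallest is Li at 0.03732 mol; normalising gives I 1.001, Li 1.000, O 2.998
≈ 1:1:3 → ILiO3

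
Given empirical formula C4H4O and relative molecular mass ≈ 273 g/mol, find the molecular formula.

C16H16O4

Empirical-formula mass = 68.07 g/mol
n = 273 / 68.07 = 4.01 ≈ 4
Molecular formula = (C4H4O)4 = C16H16O4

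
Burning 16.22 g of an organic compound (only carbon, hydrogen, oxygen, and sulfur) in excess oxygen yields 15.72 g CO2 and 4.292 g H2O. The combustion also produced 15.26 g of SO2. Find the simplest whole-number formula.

mol C = 15.72 / 44.01 = 0.3572; mass C = 0.3572 × 12.01 = 4.290 g
mol H = 2 × (4.292 / 18.02) = 0.4764; mass H = 0.4764 × 1.008 = 0.4802 g
mol S = 15.26 / 64.07 = 0.2382; mass S = 7.638 g
mass O = 16.22 − (12.41) = 3.812 g → mol O = 0.2382
Smallest is S at 0.2382 mol; normalising gives C 1.500, H 2.000, O 1.000, S 1.000
×2: C 3.00, H 4.00, O 2.00, S 2.00 → C3H4O2S2

C3H4O2S2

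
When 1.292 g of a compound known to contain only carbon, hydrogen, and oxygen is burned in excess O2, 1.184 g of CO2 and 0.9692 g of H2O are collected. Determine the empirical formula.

CH4O2

mol C = 1.184 / 44.01 = 0.02690; mass C = 0.02690 × 12.01 = 0.3231 g
mol H = 2 × (0.9692 / 18.02) = 0.1076; mass H = 0.1076 × 1.008 = 0.1084 g
mass O = 1.292 − (0.4315) = 0.8605 g → mol O = 0.05378
Divide by the smallest (0.0269 mol C): C 1.000, H 3.998, O 1.999
≈ 1:4:2 → CH4O2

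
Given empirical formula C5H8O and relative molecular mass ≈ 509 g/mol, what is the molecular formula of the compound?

C30H48O6

Empirical-formula mass = 84.11 g/mol
n = 509 / 84.11 = 6.05 ≈ 6
Molecular formula = (C5H8O)6 = C30H48O6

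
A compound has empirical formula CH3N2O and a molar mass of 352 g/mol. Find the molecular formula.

C6H18N12O6

Empirical-formula mass = 59.05 g/mol
n = 352 / 59.05 = 5.96 ≈ 6
Molecular formula = (CH3N2O)6 = C6H18N12O6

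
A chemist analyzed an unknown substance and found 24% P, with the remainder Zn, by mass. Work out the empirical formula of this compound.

Assume 100 g: 24 g P, 76 g Zn.
Moles — P: 24 / 30.97 = 0.7749 mol; Zn: 76 / 65.38 = 1.162 mol
Divide by the smallest (0.7749 mol P): P 1.000, Zn 1.500
×2: P 2.00, Zn 3.00 → P2Zn3

P2Zn3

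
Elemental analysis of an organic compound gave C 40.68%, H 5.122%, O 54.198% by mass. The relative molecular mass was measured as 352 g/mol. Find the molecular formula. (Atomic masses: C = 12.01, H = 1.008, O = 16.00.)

C12H18O12

Assume 100 g: 40.68 g C, 5.122 g H, 54.198 g O.
Moles — C: 40.68 / 12.01 = 3.387 mol; H: 5.122 / 1.008 = 5.081 mol; O: 54.198 / 16.00 = 3.387 mol
Ratios (÷ 3.387): C 1.000, H 1.500, O 1.000
×2: C 2.00, H 3.00, O 2.00 → C2H3O2
Empirical-formula mass = 59.04 g/mol
n = 352 / 59.04 = 5.96 ≈ 6
Molecular formula = (C2H3O2)×6 = C12H18O12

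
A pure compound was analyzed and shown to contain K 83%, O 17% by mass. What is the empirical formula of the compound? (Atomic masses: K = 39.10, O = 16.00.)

Assume 100 g: 83 g K, 17 g O.
K: 83 g ÷ 39.10 g/mol = 2.123 mol
O: 17 g ÷ 16.00 g/mol = 1.062 mol
Divide by the smallest (1.062 mol O): K 1.998, O 1.000
Ratio ≈ 2:1, so the empirical formula is K2O

K2O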